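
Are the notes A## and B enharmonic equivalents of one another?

Yes

A## = pitch class 11 and B = pitch class 11 — the same pitch class, so they are enharmonic equivalents.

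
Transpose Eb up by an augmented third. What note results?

A third above E lands on the letter G.
An augmented third spans 5 semitones, so Eb moves to pitch class 8. On the letter G that is G#.

G#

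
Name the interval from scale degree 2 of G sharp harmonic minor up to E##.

augmented fifth

Scale degree 2 of G# harmonic minor is A#.
A# up to E##: letters A→E make it a fifth; 8 semitones makes it augmented.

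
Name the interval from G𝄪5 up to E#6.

Counting letters G–A–B–C–D–E gives a sixth.
G##→E# = 8 semitones, 1 narrower than the major sixth (9), so minor.

minor sixth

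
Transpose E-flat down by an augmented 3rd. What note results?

Cbb

E down a major third is C, so the target letter is C.
From Eb, an augmented third is 5 semitones down: Cbb.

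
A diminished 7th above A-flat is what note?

A seventh above A lands on the letter G.
A diminished seventh spans 9 semitones, so Ab moves to pitch class 5. On the letter G that is Gbb.

Gbb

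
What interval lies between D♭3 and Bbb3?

minor sixth

Counting letters D–E–F–G–A–B gives a sixth.
Db→Bbb = 8 semitones, 1 narrower than the major sixth (9), so minor.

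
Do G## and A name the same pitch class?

Yes

G## is pitch class 9; A is pitch class 9.
All spellings map to pitch class 9, so they are enharmonically equivalent.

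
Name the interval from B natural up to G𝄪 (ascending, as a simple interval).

augmented sixth

Counting letters B–C–D–E–F–G gives a sixth.
B→G## = 10 semitones, 1 wider than the major sixth (9), so augmented.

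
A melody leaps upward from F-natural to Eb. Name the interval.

minor seventh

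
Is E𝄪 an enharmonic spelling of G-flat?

E## is pitch class 6; Gb is pitch class 6.
All spellings map to pitch class 6, so they are enharmonically equivalent.

Yes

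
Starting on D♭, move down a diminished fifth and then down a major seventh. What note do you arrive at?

Ab

A diminished fifth down from Db is G (letter G, 6 semitones down).
A major seventh down from G is Ab (letter A, 11 semitones down).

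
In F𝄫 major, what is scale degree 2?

Gbb

Degree 2 takes the letter 1 step above F, which is G.
In major, degree 2 sits 2 semitones above the tonic. Fbb + 2 semitones is pitch class 5, spelled on G as Gbb.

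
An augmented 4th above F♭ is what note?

Bb

F up a perfect fourth is Bb, so the target letter is B.
From Fb, an augmented fourth is 6 semitones up: Bb.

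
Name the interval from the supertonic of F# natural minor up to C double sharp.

augmented fourth

The supertonic of F# natural minor is G#.
G# up to C##: letters G→C make it a fourth; 6 semitones makes it augmented.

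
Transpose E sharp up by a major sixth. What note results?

A sixth above E lands on the letter C.
A major sixth spans 9 semitones, so E# moves to pitch class 2. On the letter C that is C##.

C##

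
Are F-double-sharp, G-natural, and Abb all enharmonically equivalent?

Yes

F## is pitch class 7; G is pitch class 7; Abb is pitch class 7.
All spellings map to pitch class 7, so they are enharmonically equivalent.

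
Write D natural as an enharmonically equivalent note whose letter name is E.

Ebb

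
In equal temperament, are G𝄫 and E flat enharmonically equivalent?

Gbb is pitch class 5; Eb is pitch class 3.
The pitch classes differ (5 vs. 3), so they are not enharmonic equivalents.

No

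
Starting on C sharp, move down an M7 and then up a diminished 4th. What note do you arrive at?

A major seventh down from C# is D (letter D, 11 semitones down).
A diminished fourth up from D is Gb (letter G, 4 semitones up).

Gb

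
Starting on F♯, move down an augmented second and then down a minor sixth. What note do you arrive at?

G

An augmented second down from F# is Eb (letter E, 3 semitones down).
A minor sixth down from Eb is G (letter G, 8 semitones down).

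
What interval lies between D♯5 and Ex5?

The letter names run D→E, a span of 1 letter step, so the interval is some kind of second.
D# to E## is 3 semitones. A major second is 2, so 3 makes it augmented.

augmented second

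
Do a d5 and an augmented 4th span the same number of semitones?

A diminished fifth spans 6 semitones; an augmented fourth spans 6.
They are enharmonically equivalent.

Yes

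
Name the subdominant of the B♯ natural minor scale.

E#

The B# natural minor scale runs B# C## D# E# F## G# A#.
Degree 4 is E#.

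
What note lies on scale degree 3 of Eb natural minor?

The Eb natural minor scale runs Eb F Gb Ab Bb Cb Db.
Degree 3 is Gb.

Gb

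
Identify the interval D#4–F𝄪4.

Counting letters D–E–F gives a third.
D#→F## = 4 semitones, exactly the major third.

major third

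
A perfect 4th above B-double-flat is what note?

Ebb

A fourth above B lands on the letter E.
A perfect fourth spans 5 semitones, so Bbb moves to pitch class 2. On the letter E that is Ebb.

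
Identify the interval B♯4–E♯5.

Counting letters B–C–D–E gives a fourth.
B#→E# = 5 semitones, exactly the perfect fourth.

perfect fourth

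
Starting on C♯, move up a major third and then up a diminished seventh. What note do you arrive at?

A major third up from C# is E# (letter E, 4 semitones up).
A diminished seventh up from E# is D (letter D, 9 semitones up).

D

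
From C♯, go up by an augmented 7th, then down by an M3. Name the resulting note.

An augmented seventh up from C# is B## (letter B, 12 semitones up).
A major third down from B## is G## (letter G, 4 semitones down).

G##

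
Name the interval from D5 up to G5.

perfect fourth

Counting letters D–E–F–G gives a fourth.
D→G = 5 semitones, exactly the perfect fourth.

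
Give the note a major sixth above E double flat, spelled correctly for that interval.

E up a major sixth is C#, so the target letter is C.
From Ebb, a major sixth is 9 semitones up: Cb.

Cb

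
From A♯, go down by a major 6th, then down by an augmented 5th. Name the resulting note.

A major sixth down from A# is C# (letter C, 9 semitones down).
An augmented fifth down from C# is F (letter F, 8 semitones down).

F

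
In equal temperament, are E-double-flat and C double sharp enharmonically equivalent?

Yes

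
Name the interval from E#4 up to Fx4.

Counting letters E–F gives a second.
E#→F## = 2 semitones, exactly the major second.

major second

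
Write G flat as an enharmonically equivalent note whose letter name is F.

Plain F sits 1 semitone below Gb, so on the letter F the same pitch needs a sharp: F#.

F#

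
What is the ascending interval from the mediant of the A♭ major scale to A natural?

major sixth

The mediant of Ab major is C.
C up to A: letters C→A make it a sixth; 9 semitones makes it major.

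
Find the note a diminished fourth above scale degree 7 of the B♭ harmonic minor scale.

Db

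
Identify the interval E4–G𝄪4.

augmented third

The letter names run E→G, a span of 2 letter steps, so the interval is some kind of third.
E to G## is 5 semitones. A major third is 4, so 5 makes it augmented.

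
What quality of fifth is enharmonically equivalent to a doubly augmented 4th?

A doubly augmented fourth spans 7 semitones.
A fifth spanning 7 semitones is perfect (the perfect fifth is 7).

perfect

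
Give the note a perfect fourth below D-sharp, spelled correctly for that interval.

A fourth below D lands on the letter A.
A perfect fourth spans 5 semitones, so D# moves to pitch class 10. On the letter A that is A#.

A#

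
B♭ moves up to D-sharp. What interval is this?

augmented third

Counting letters B–C–D gives a third.
Bb→D# = 5 semitones, 1 wider than the major third (4), so augmented.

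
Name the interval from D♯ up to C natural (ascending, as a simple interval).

diminished seventh

The letter names run D→C, a span of 6 letter steps, so the interval is some kind of seventh.
D# to C is 9 semitones. A major seventh is 11, so 9 makes it diminished.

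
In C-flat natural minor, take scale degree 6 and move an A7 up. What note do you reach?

G

Scale degree 6 of Cb natural minor is Abb.
An augmented seventh (12 semitones) above Abb lands on the letter G, giving G.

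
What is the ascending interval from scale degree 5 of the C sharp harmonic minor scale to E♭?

diminished sixth

Scale degree 5 of C# harmonic minor is G#.
G# up to Eb: letters G→E make it a sixth; 7 semitones makes it diminished.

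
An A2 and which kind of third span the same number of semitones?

An augmented second spans 3 semitones.
A third spanning 3 semitones is minor (the major third is 4).

minor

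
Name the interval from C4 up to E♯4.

augmented third

The letter names run C→E, a span of 2 letter steps, so the interval is some kind of third.
C to E# is 5 semitones. A major third is 4, so 5 makes it augmented.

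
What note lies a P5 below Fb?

Bbb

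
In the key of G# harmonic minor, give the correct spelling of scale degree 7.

Degree 7 takes the letter 6 steps above G, which is F.
In harmonic minor, degree 7 sits 11 semitones above the tonic. G# + 11 semitones is pitch class 7, spelled on F as F##.

F##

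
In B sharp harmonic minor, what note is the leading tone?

Degree 7 takes the letter 6 steps above B, which is A.
In harmonic minor, degree 7 sits 11 semitones above the tonic. B# + 11 semitones is pitch class 11, spelled on A as A##.

A##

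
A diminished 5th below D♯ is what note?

D down a perfect fifth is G, so the target letter is G.
From D#, a diminished fifth is 6 semitones down: G##.

G##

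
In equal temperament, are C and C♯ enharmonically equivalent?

Two spellings are enharmonically equivalent only if they share a pitch class.
Here C → 0, C# → 1; 0 ≠ 1, so they are not.

No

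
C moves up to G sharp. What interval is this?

augmented fifth

The letter names run C→G, a span of 4 letter steps, so the interval is some kind of fifth.
C to G# is 8 semitones. A perfect fifth is 7, so 8 makes it augmented.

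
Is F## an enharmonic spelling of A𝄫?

F## = pitch class 7 and Abb = pitch class 7 — the same pitch class, so they are enharmonic equivalents.

Yes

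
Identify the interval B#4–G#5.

Counting letters B–C–D–E–F–G gives a sixth.
B#→G# = 8 semitones, 1 narrower than the major sixth (9), so minor.

minor sixth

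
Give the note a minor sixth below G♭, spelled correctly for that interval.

G down a major sixth is Bb, so the target letter is B.
From Gb, a minor sixth is 8 semitones down: Bb.

Bb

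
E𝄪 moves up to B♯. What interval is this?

The letter names run E→B, a span of 4 letter steps, so the interval is some kind of fifth.
E## to B# is 6 semitones. A perfect fifth is 7, so 6 makes it diminished.

diminished fifth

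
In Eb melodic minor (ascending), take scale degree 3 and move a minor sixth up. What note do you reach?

Scale degree 3 of Eb melodic minor (ascending) is Gb.
A minor sixth (8 semitones) above Gb lands on the letter E, giving Ebb.

Ebb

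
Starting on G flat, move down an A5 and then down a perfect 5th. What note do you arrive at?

An augmented fifth down from Gb is Cbb (letter C, 8 semitones down).
A perfect fifth down from Cbb is Fbb (letter F, 7 semitones down).

Fbb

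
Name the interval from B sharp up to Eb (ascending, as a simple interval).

doubly diminished fourth

The letter names run B→E, a span of 3 letter steps, so the interval is some kind of fourth.
B# to Eb is 3 semitones. A perfect fourth is 5, so 3 makes it doubly diminished.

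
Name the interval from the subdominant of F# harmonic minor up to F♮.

The subdominant of F# harmonic minor is B.
B up to F: letters B→F make it a fifth; 6 semitones makes it diminished.

diminished fifth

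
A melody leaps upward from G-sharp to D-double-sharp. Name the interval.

The letter names run G→D, a span of 4 letter steps, so the interval is some kind of fifth.
G# to D## is 8 semitones. A perfect fifth is 7, so 8 makes it augmented.

augmented fifth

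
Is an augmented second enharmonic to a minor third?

Yes

An augmented second spans 3 semitones; a minor third spans 3.
They are enharmonically equivalent.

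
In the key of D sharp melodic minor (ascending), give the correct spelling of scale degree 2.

E#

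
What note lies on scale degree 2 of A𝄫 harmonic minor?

Bbb

Degree 2 takes the letter 1 step above A, which is B.
In harmonic minor, degree 2 sits 2 semitones above the tonic. Abb + 2 semitones is pitch class 9, spelled on B as Bbb.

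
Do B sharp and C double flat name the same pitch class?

No

Two spellings are enharmonically equivalent only if they share a pitch class.
Here B# → 0, Cbb → 10; 0 ≠ 10, so they are not.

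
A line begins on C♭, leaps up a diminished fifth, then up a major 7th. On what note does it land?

A diminished fifth up from Cb is Gbb (letter G, 6 semitones up).
A major seventh up from Gbb is Fb (letter F, 11 semitones up).

Fb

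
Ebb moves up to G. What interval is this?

augmented third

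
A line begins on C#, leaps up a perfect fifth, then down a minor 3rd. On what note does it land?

E#

A perfect fifth up from C# is G# (letter G, 7 semitones up).
A minor third down from G# is E# (letter E, 3 semitones down).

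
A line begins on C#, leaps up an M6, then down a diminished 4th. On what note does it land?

E##

A major sixth up from C# is A# (letter A, 9 semitones up).
A diminished fourth down from A# is E## (letter E, 4 semitones down).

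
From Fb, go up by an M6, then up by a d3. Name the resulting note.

A major sixth up from Fb is Db (letter D, 9 semitones up).
A diminished third up from Db is Fbb (letter F, 2 semitones up).

Fbb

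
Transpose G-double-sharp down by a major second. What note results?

F##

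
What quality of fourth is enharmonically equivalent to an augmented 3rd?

perfect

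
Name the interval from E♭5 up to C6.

The letter names run E→C, a span of 5 letter steps, so the interval is some kind of sixth.
Eb to C is 9 semitones. A major sixth is 9, so 9 makes it major.

major sixth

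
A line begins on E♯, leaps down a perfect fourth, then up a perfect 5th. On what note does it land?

F##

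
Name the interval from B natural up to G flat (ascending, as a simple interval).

Counting letters B–C–D–E–F–G gives a sixth.
B→Gb = 7 semitones, 2 narrower than the major sixth (9), so diminished.

diminished sixth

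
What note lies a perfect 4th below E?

A fourth below E lands on the letter B.
A perfect fourth spans 5 semitones, so E moves to pitch class 11. On the letter B that is B.

B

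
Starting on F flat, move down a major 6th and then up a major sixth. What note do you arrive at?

Fb

A major sixth down from Fb is Abb (letter A, 9 semitones down).
A major sixth up from Abb is Fb (letter F, 9 semitones up).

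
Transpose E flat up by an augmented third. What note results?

G#

E up a major third is G#, so the target letter is G.
From Eb, an augmented third is 5 semitones up: G#.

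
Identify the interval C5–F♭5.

diminished fourth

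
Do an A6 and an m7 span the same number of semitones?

An augmented sixth spans 10 semitones; a minor seventh spans 10.
They are enharmonically equivalent.

Yes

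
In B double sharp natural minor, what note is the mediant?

D##

Degree 3 takes the letter 2 steps above B, which is D.
In natural minor, degree 3 sits 3 semitones above the tonic. B## + 3 semitones is pitch class 4, spelled on D as D##.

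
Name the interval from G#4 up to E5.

minor sixth

Counting letters G–A–B–C–D–E gives a sixth.
G#→E = 8 semitones, 1 narrower than the major sixth (9), so minor.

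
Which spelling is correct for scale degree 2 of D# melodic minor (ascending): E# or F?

E#

Each scale degree takes a distinct letter name. Degree 2 of a scale on D must use the letter E.
E# and F are enharmonically the same pitch, but only E# uses the letter E, so it is the correct spelling here.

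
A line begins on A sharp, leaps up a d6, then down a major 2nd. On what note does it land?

Eb

A diminished sixth up from A# is F (letter F, 7 semitones up).
A major second down from F is Eb (letter E, 2 semitones down).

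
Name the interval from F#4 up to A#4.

major third

The letter names run F→A, a span of 2 letter steps, so the interval is some kind of third.
F# to A# is 4 semitones. A major third is 4, so 4 makes it major.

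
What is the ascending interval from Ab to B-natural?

Counting letters A–B gives a second.
Ab→B = 3 semitones, 1 wider than the major second (2), so augmented.

augmented second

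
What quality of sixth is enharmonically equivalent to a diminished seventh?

A diminished seventh spans 9 semitones.
A sixth spanning 9 semitones is major (the major sixth is 9).

major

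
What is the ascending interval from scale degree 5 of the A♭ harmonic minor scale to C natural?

major sixth

Scale degree 5 of Ab harmonic minor is Eb.
Eb up to C: letters E→C make it a sixth; 9 semitones makes it major.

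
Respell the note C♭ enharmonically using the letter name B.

B

Plain B sits at the same pitch as Cb, so on the letter B the same pitch needs a natural: B.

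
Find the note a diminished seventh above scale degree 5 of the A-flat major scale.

Dbb

Scale degree 5 of Ab major is Eb.
A diminished seventh (9 semitones) above Eb lands on the letter D, giving Dbb.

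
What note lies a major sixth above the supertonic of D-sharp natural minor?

The supertonic of D# natural minor is E#.
A major sixth (9 semitones) above E# lands on the letter C, giving C##.

C##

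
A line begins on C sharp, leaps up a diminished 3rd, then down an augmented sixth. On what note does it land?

Gbb

A diminished third up from C# is Eb (letter E, 2 semitones up).
An augmented sixth down from Eb is Gbb (letter G, 10 semitones down).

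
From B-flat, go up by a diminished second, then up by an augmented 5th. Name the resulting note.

Gb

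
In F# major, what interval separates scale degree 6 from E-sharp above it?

Scale degree 6 of F# major is D#.
D# up to E#: letters D→E make it a second; 2 semitones makes it major.

major second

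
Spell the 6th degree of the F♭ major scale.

Db

The Fb major scale runs Fb Gb Ab Bbb Cb Db Eb.
Degree 6 is Db.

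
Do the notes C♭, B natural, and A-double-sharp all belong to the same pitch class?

Cb is pitch class 11; B is pitch class 11; A## is pitch class 11.
All spellings map to pitch class 11, so they are enharmonically equivalent.

Yes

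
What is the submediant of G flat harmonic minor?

Degree 6 takes the letter 5 steps above G, which is E.
In harmonic minor, degree 6 sits 8 semitones above the tonic. Gb + 8 semitones is pitch class 2, spelled on E as Ebb.

Ebb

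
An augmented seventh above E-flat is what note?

A seventh above E lands on the letter D.
An augmented seventh spans 12 semitones, so Eb moves to pitch class 3. On the letter D that is D#.

D#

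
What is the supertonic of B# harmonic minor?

C##

The B# harmonic minor scale runs B# C## D# E# F## G# A##.
Degree 2 is C##.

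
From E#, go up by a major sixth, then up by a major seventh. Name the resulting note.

A major sixth up from E# is C## (letter C, 9 semitones up).
A major seventh up from C## is B## (letter B, 11 semitones up).

B##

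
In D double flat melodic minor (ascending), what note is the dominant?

Abb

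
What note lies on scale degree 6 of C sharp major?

A#

Degree 6 takes the letter 5 steps above C, which is A.
In major, degree 6 sits 9 semitones above the tonic. C# + 9 semitones is pitch class 10, spelled on A as A#.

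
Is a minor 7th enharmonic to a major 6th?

No

A minor seventh spans 10 semitones; a major sixth spans 9.
The spans differ, so they are not enharmonic equivalents.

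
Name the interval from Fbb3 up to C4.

Counting letters F–G–A–B–C gives a fifth.
Fbb→C = 9 semitones, 2 wider than the perfect fifth (7), so doubly augmented.

doubly augmented fifth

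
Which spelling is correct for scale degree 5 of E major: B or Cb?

B

Each scale degree takes a distinct letter name. Degree 5 of a scale on E must use the letter B.
B and Cb are enharmonically the same pitch, but only B uses the letter B, so it is the correct spelling here.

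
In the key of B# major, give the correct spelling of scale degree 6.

Degree 6 takes the letter 5 steps above B, which is G.
In major, degree 6 sits 9 semitones above the tonic. B# + 9 semitones is pitch class 9, spelled on G as G##.

G##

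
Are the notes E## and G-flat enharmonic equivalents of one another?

E## is pitch class 6; Gb is pitch class 6.
All spellings map to pitch class 6, so they are enharmonically equivalent.

Yes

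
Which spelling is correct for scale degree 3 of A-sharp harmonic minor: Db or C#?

C#

Each scale degree takes a distinct letter name. Degree 3 of a scale on A must use the letter C.
C# and Db are enharmonically the same pitch, but only C# uses the letter C, so it is the correct spelling here.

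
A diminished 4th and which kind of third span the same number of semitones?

A diminished fourth spans 4 semitones.
A third spanning 4 semitones is major (the major third is 4).

major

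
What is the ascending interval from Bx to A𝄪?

The letter names run B→A, a span of 6 letter steps, so the interval is some kind of seventh.
B## to A## is 10 semitones. A major seventh is 11, so 10 makes it minor.

minor seventh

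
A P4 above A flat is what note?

A fourth above A lands on the letter D.
A perfect fourth spans 5 semitones, so Ab moves to pitch class 1. On the letter D that is Db.

Db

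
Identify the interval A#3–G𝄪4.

major seventh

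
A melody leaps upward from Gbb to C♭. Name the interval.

augmented fourth

Counting letters G–A–B–C gives a fourth.
Gbb→Cb = 6 semitones, 1 wider than the perfect fourth (5), so augmented.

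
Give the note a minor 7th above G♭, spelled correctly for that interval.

G up a major seventh is F#, so the target letter is F.
From Gb, a minor seventh is 10 semitones up: Fb.

Fb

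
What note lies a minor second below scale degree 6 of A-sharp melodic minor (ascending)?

E##

Scale degree 6 of A# melodic minor (ascending) is F##.
A minor second (1 semitone) below F## lands on the letter E, giving E##.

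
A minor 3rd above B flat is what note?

Db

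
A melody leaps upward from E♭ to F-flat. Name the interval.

Counting letters E–F gives a second.
Eb→Fb = 1 semitone, 1 narrower than the major second (2), so minor.

minor second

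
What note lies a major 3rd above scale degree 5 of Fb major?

Scale degree 5 of Fb major is Cb.
A major third (4 semitones) above Cb lands on the letter E, giving Eb.

Eb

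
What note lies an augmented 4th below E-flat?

Bbb

A fourth below E lands on the letter B.
An augmented fourth spans 6 semitones, so Eb moves to pitch class 9. On the letter B that is Bbb.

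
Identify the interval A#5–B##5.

augmented second

The letter names run A→B, a span of 1 letter step, so the interval is some kind of second.
A# to B## is 3 semitones. A major second is 2, so 3 makes it augmented.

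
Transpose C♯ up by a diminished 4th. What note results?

F

C up a perfect fourth is F, so the target letter is F.
From C#, a diminished fourth is 4 semitones up: F.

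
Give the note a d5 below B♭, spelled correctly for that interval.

E

B down a perfect fifth is E, so the target letter is E.
From Bb, a diminished fifth is 6 semitones down: E.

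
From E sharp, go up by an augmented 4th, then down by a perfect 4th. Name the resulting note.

An augmented fourth up from E# is A## (letter A, 6 semitones up).
A perfect fourth down from A## is E## (letter E, 5 semitones down).

E##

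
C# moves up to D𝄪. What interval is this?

The letter names run C→D, a span of 1 letter step, so the interval is some kind of second.
C# to D## is 3 semitones. A major second is 2, so 3 makes it augmented.

augmented second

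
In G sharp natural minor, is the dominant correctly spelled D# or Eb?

D#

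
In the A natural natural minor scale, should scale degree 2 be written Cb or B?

Each scale degree takes a distinct letter name. Degree 2 of a scale on A must use the letter B.
B and Cb are enharmonically the same pitch, but only B uses the letter B, so it is the correct spelling here.

B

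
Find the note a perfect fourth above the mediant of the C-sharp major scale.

The mediant of C# major is E#.
A perfect fourth (5 semitones) above E# lands on the letter A, giving A#.

A#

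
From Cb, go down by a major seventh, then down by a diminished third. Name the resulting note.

Bb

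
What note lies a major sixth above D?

A sixth above D lands on the letter B.
A major sixth spans 9 semitones, so D moves to pitch class 11. On the letter B that is B.

B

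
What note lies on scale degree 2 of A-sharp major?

The A# major scale runs A# B# C## D# E# F## G##.
Degree 2 is B#.

B#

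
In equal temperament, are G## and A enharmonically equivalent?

G## = pitch class 9 and A = pitch class 9 — the same pitch class, so they are enharmonic equivalents.

Yes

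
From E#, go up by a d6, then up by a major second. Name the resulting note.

A diminished sixth up from E# is C (letter C, 7 semitones up).
A major second up from C is D (letter D, 2 semitones up).

D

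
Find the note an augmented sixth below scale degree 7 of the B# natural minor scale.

Scale degree 7 of B# natural minor is A#.
An augmented sixth (10 semitones) below A# lands on the letter C, giving C.

C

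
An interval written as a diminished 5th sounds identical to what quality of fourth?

augmented

A diminished fifth spans 6 semitones.
A fourth spanning 6 semitones is augmented (the perfect fourth is 5).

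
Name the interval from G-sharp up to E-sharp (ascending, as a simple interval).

major sixth

The letter names run G→E, a span of 5 letter steps, so the interval is some kind of sixth.
G# to E# is 9 semitones. A major sixth is 9, so 9 makes it major.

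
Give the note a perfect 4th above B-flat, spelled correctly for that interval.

Eb

A fourth above B lands on the letter E.
A perfect fourth spans 5 semitones, so Bb moves to pitch class 3. On the letter E that is Eb.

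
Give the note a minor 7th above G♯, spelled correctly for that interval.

G up a major seventh is F#, so the target letter is F.
From G#, a minor seventh is 10 semitones up: F#.

F#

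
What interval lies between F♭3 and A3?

augmented third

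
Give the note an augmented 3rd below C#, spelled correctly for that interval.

Ab

A third below C lands on the letter A.
An augmented third spans 5 semitones, so C# moves to pitch class 8. On the letter A that is Ab.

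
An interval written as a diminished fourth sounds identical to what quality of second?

A diminished fourth spans 4 semitones.
A second spanning 4 semitones is doubly augmented (the major second is 2).

doubly augmented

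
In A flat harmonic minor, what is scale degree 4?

Db

Degree 4 takes the letter 3 steps above A, which is D.
In harmonic minor, degree 4 sits 5 semitones above the tonic. Ab + 5 semitones is pitch class 1, spelled on D as Db.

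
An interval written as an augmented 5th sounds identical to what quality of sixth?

An augmented fifth spans 8 semitones.
A sixth spanning 8 semitones is minor (the major sixth is 9).

minor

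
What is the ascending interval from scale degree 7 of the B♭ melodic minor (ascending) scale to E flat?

diminished fifth

Scale degree 7 of Bb melodic minor (ascending) is A.
A up to Eb: letters A→E make it a fifth; 6 semitones makes it diminished.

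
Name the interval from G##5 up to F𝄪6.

minor seventh

The letter names run G→F, a span of 6 letter steps, so the interval is some kind of seventh.
G## to F## is 10 semitones. A major seventh is 11, so 10 makes it minor.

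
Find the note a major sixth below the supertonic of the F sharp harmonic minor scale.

The supertonic of F# harmonic minor is G#.
A major sixth (9 semitones) below G# lands on the letter B, giving B.

B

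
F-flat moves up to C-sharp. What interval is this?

doubly augmented fifth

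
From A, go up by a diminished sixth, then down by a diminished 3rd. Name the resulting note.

D

A diminished sixth up from A is Fb (letter F, 7 semitones up).
A diminished third down from Fb is D (letter D, 2 semitones down).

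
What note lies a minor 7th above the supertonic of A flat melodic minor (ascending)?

The supertonic of Ab melodic minor (ascending) is Bb.
A minor seventh (10 semitones) above Bb lands on the letter A, giving Ab.

Ab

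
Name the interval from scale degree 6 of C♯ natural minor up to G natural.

Scale degree 6 of C# natural minor is A.
A up to G: letters A→G make it a seventh; 10 semitones makes it minor.

minor seventh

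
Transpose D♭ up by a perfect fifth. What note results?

A fifth above D lands on the letter A.
A perfect fifth spans 7 semitones, so Db moves to pitch class 8. On the letter A that is Ab.

Ab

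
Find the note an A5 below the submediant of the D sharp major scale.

The submediant of D# major is B#.
An augmented fifth (8 semitones) below B# lands on the letter E, giving E.

E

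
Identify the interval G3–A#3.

augmented second

Counting letters G–A gives a second.
G→A# = 3 semitones, 1 wider than the major second (2), so augmented.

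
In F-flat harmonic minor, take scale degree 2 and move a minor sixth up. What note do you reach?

Ebb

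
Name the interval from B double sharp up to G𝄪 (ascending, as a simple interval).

minor sixth

The letter names run B→G, a span of 5 letter steps, so the interval is some kind of sixth.
B## to G## is 8 semitones. A major sixth is 9, so 8 makes it minor.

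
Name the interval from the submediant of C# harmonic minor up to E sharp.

augmented fifth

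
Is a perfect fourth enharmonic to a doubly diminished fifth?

Yes

A perfect fourth spans 5 semitones; a doubly diminished fifth spans 5.
They are enharmonically equivalent.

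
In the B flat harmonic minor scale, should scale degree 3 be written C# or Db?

Db

Each scale degree takes a distinct letter name. Degree 3 of a scale on B must use the letter D.
Db and C# are enharmonically the same pitch, but only Db uses the letter D, so it is the correct spelling here.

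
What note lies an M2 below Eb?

A second below E lands on the letter D.
A major second spans 2 semitones, so Eb moves to pitch class 1. On the letter D that is Db.

Db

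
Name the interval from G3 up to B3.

major third

Counting letters G–A–B gives a third.
G→B = 4 semitones, exactly the major third.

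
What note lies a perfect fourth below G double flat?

Dbb

G down a perfect fourth is D, so the target letter is D.
From Gbb, a perfect fourth is 5 semitones down: Dbb.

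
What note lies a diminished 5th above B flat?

Fb

A fifth above B lands on the letter F.
A diminished fifth spans 6 semitones, so Bb moves to pitch class 4. On the letter F that is Fb.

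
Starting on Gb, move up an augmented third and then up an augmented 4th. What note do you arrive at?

E#

An augmented third up from Gb is B (letter B, 5 semitones up).
An augmented fourth up from B is E# (letter E, 6 semitones up).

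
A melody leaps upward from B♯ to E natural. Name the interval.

The letter names run B→E, a span of 3 letter steps, so the interval is some kind of fourth.
B# to E is 4 semitones. A perfect fourth is 5, so 4 makes it diminished.

diminished fourth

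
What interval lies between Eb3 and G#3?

The letter names run E→G, a span of 2 letter steps, so the interval is some kind of third.
Eb to G# is 5 semitones. A major third is 4, so 5 makes it augmented.

augmented third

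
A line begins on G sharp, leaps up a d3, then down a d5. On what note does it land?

A diminished third up from G# is Bb (letter B, 2 semitones up).
A diminished fifth down from Bb is E (letter E, 6 semitones down).

E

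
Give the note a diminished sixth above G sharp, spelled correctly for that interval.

Eb

G up a major sixth is E, so the target letter is E.
From G#, a diminished sixth is 7 semitones up: Eb.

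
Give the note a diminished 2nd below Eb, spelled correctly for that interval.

D#

E down a major second is D, so the target letter is D.
From Eb, a diminished second is 0 semitones down: D#.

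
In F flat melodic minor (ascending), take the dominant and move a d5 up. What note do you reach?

The dominant of Fb melodic minor (ascending) is Cb.
A diminished fifth (6 semitones) above Cb lands on the letter G, giving Gbb.

Gbb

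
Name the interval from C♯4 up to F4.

diminished fourth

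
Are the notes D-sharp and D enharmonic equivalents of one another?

No

D# is pitch class 3; D is pitch class 2.
The pitch classes differ (3 vs. 2), so they are not enharmonic equivalents.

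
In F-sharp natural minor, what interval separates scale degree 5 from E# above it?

major third

Scale degree 5 of F# natural minor is C#.
C# up to E#: letters C→E make it a third; 4 semitones makes it major.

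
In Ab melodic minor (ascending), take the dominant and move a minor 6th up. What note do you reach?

Cb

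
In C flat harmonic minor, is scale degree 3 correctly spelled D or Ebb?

Ebb

Each scale degree takes a distinct letter name. Degree 3 of a scale on C must use the letter E.
Ebb and D are enharmonically the same pitch, but only Ebb uses the letter E, so it is the correct spelling here.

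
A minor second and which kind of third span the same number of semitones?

doubly diminished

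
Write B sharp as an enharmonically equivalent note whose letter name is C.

Plain C sits at the same pitch as B#, so on the letter C the same pitch needs a natural: C.

C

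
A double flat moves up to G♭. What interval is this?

Counting letters A–B–C–D–E–F–G gives a seventh.
Abb→Gb = 11 semitones, exactly the major seventh.

major seventh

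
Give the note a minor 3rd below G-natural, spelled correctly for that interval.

A third below G lands on the letter E.
A minor third spans 3 semitones, so G moves to pitch class 4. On the letter E that is E.

E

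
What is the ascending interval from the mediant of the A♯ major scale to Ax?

The mediant of A# major is C##.
C## up to A##: letters C→A make it a sixth; 9 semitones makes it major.

major sixth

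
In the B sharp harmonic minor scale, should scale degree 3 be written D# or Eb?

D#

Each scale degree takes a distinct letter name. Degree 3 of a scale on B must use the letter D.
D# and Eb are enharmonically the same pitch, but only D# uses the letter D, so it is the correct spelling here.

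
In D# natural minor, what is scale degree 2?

E#

The D# natural minor scale runs D# E# F# G# A# B C#.
Degree 2 is E#.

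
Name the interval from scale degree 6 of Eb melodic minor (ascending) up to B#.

Scale degree 6 of Eb melodic minor (ascending) is C.
C up to B#: letters C→B make it a seventh; 12 semitones makes it augmented.

augmented seventh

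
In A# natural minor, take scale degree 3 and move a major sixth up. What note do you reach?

A#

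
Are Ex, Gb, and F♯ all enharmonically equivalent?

Yes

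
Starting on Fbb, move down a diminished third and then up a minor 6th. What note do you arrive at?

A diminished third down from Fbb is Db (letter D, 2 semitones down).
A minor sixth up from Db is Bbb (letter B, 8 semitones up).

Bbb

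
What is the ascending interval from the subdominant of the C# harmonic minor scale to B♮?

The subdominant of C# harmonic minor is F#.
F# up to B: letters F→B make it a fourth; 5 semitones makes it perfect.

perfect fourth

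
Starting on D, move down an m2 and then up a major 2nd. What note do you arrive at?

D#

A minor second down from D is C# (letter C, 1 semitone down).
A major second up from C# is D# (letter D, 2 semitones up).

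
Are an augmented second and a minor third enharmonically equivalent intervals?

Yes

An augmented second spans 3 semitones; a minor third spans 3.
They are enharmonically equivalent.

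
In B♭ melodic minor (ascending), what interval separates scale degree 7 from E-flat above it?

Scale degree 7 of Bb melodic minor (ascending) is A.
A up to Eb: letters A→E make it a fifth; 6 semitones makes it diminished.

diminished fifth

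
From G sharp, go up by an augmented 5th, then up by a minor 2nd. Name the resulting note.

An augmented fifth up from G# is D## (letter D, 8 semitones up).
A minor second up from D## is E# (letter E, 1 semitone up).

E#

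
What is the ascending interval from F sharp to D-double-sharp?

augmented sixth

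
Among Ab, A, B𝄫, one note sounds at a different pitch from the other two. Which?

Ab

In 12-tone equal temperament, enharmonic equivalents share a pitch class. Ab is pitch class 8; A is pitch class 9; Bbb is pitch class 9.
A and Bbb share pitch class 9, while Ab is pitch class 8.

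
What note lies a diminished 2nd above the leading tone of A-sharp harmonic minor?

The leading tone of A# harmonic minor is G##.
A diminished second (0 semitones) above G## lands on the letter A, giving A.

A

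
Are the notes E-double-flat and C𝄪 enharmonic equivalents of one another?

Yes

Ebb is pitch class 2; C## is pitch class 2.
All spellings map to pitch class 2, so they are enharmonically equivalent.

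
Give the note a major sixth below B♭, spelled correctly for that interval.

Db

A sixth below B lands on the letter D.
A major sixth spans 9 semitones, so Bb moves to pitch class 1. On the letter D that is Db.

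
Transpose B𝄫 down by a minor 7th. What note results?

Cb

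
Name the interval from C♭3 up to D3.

The letter names run C→D, a span of 1 letter step, so the interval is some kind of second.
Cb to D is 3 semitones. A major second is 2, so 3 makes it augmented.

augmented second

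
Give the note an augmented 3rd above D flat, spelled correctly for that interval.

D up a major third is F#, so the target letter is F.
From Db, an augmented third is 5 semitones up: F#.

F#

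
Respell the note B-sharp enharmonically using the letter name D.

Dbb

B# is pitch class 0. The letter D alone is pitch class 2.
To reach pitch class 0 from D requires an offset of -2 semitones, i.e. double flat: Dbb.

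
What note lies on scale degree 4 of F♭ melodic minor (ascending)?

Bbb

Degree 4 takes the letter 3 steps above F, which is B.
In melodic minor (ascending), degree 4 sits 5 semitones above the tonic. Fb + 5 semitones is pitch class 9, spelled on B as Bbb.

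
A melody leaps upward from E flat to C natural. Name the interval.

Counting letters E–F–G–A–B–C gives a sixth.
Eb→C = 9 semitones, exactly the major sixth.

major sixth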